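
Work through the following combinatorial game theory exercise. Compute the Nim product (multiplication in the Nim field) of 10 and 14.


Nim multiplication is bilinear over XOR: (u XOR v) * w = (u*w) XOR (v*w).
So we split each operand into its bit components and XOR the pairwise Nim products.
10 = 2 + 8 (as XOR of powers of 2).
14 = 2 + 4 + 8 (as XOR of powers of 2).
Using the standard Nim-product table on single bits:
  2*2 = 3,   2*4 = 8,   2*8 = 12,
  4*4 = 6,   4*8 = 11,  8*8 = 13,
and  1*x = x (identity), k*l = l*k (commutative).
Pairwise Nim products:
  2 * 2 = 3
  2 * 4 = 8
  2 * 8 = 12
  8 * 2 = 12
  8 * 4 = 11
  8 * 8 = 13
XOR them: 3 XOR 8 XOR 12 XOR 12 XOR 11 XOR 13 = 13.
Result: 10 * 14 = 13 (in Nim).

13


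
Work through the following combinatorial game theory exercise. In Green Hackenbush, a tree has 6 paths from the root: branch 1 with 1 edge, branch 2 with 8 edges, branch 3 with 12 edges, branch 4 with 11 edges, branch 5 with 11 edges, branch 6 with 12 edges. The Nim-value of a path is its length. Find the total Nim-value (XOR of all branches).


The tree has 6 branches from the ground vertex.
In Green Hackenbush, the Nim-value of a simple path of length k is k.
Branch 1: length 1, Nim-value = 1
Branch 2: length 8, Nim-value = 8
Branch 3: length 12, Nim-value = 12
Branch 4: length 11, Nim-value = 11
Branch 5: length 11, Nim-value = 11
Branch 6: length 12, Nim-value = 12
Total Nim-value = XOR of all branch values:
0 XOR 1 = 1
1 XOR 8 = 9
9 XOR 12 = 5
5 XOR 11 = 14
14 XOR 11 = 5
5 XOR 12 = 9
Nim-value of the tree = 9

9


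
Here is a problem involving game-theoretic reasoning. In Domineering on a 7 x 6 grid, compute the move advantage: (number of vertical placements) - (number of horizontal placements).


Board is 7 x 6 (rows x cols).
Left (vertical) placements: (rows-1) * cols = 6 * 6 = 36
Right (horizontal) placements: rows * (cols-1) = 7 * 5 = 35
Advantage = Left - Right = 36 - 35 = 1

1


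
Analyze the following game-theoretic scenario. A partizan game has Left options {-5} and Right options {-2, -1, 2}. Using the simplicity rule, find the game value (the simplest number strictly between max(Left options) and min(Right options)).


Left options: {-5}, max = -5
Right options: {-2, -1, 2}, min = -2
All options are numbers and max(Left) < min(Right), so by the simplicity theorem the value is the simplest (earliest-born) number strictly between -5 and -2.
Integers -4 through -3 all lie strictly between -5 and -2.
Among integers, the simplest (lowest birthday = smallest |n|; 0 is born on day 0, +-n on day n) is -3.
No non-integer in the interval can be simpler: if x is a non-integer in the interval, then floor(x) or ceil(x) also lies in the interval (the interval contains an integer), and both are proper prefixes of x's sign expansion, i.e. born earlier. So the game value is -3.
Game value = -3

-3


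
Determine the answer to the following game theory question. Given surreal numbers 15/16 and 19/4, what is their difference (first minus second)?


x = 15/16, y = 19/4
Converting to common denominator: 16
x = 15/16, y = 76/16
x - y = 15/16 - 19/4 = -61/16

-61/16


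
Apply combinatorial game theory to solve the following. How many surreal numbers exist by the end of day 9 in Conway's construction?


Day 0: {|} = 0 is born. Count = 1.
Day n: the number of surreal numbers born by day n is 2^(n+1) - 1.
By day 0: 2^1 - 1 = 1
By day 1: 2^2 - 1 = 3
By day 2: 2^3 - 1 = 7
By day 3: 2^4 - 1 = 15
By day 4: 2^5 - 1 = 31
By day 5: 2^6 - 1 = 63
By day 6: 2^7 - 1 = 127
By day 7: 2^8 - 1 = 255
By day 8: 2^9 - 1 = 511
By day 9: 2^10 - 1 = 1023
By day 9: 1023 surreal numbers.

1023


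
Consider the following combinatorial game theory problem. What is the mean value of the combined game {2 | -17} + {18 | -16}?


G1 = {2 | -17}, G2 = {18 | -16}
Each is a switch {a | b} with numbers a > b; its mean value is (a + b)/2, and mean value is additive over game sums: m(G1 + G2) = m(G1) + m(G2).
Mean of G1 = (2 + (-17))/2 = -15/2 = -15/2
Mean of G2 = (18 + (-16))/2 = 2/2 = 1
Mean of G1 + G2 = -15/2 + 1 = -13/2

-13/2


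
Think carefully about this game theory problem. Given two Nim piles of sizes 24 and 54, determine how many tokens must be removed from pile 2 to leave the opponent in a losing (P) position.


Piles: 24 and 54
Current XOR: 24 XOR 54 = 46 (non-zero, so this is an N-position).
To make the XOR zero, we need to find a move that balances the piles.
For pile 2 (size 54): target = 54 XOR 46 = 24
We reduce pile 2 from 54 to 24.
Tokens removed: 54 - 24 = 30
Verification: 24 XOR 24 = 0

30


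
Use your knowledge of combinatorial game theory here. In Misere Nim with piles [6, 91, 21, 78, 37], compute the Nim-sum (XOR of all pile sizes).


We need the XOR (exclusive or) of all pile sizes.
After XOR-ing pile 1 (size 6): 0 XOR 6 = 6
After XOR-ing pile 2 (size 91): 6 XOR 91 = 93
After XOR-ing pile 3 (size 21): 93 XOR 21 = 72
After XOR-ing pile 4 (size 78): 72 XOR 78 = 6
After XOR-ing pile 5 (size 37): 6 XOR 37 = 35
The Nim-value of this position is 35.

35


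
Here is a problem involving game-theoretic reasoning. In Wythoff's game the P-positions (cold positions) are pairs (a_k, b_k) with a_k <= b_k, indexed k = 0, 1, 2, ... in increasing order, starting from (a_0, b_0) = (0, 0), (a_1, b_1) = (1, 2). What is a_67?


By Wythoff's theorem, a_k = floor(k * phi) and b_k = floor(k * phi^2) = a_k + k, where phi = (1 + sqrt(5))/2 is the golden ratio.
phi = (1 + sqrt(5))/2 = 1.618034
k = 67
k * phi = 67 * 1.618034 = 108.408277
a_67 = floor(k * phi) = 108

108


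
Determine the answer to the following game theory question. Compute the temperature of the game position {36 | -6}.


The game is {36 | -6}, a switch {a | b} with numbers a > b.
Cooling {a | b} by t gives {a - t | b + t}, which stops being hot when a - t = b + t, i.e. at t = (a - b)/2. So the temperature of a switch is (a - b)/2.
Temperature = (Left option - Right option) / 2
= (36 - (-6)) / 2
= 42 / 2
= 21

21


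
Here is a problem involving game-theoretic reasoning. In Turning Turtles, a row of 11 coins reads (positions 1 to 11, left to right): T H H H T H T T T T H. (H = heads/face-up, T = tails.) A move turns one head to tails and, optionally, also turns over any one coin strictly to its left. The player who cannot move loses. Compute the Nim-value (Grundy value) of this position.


Coins: T H H H T H T T T T H
Key fact: a single head at position k behaves exactly like a Nim heap of size k (turning it to T and optionally flipping a coin at j < k corresponds to moving the heap from k to j, or to 0), and heads combine as a disjunctive sum (two heads at the same place would cancel, matching j XOR j = 0). So the Nim-value is the XOR of the 1-indexed positions of the heads.
Face-up positions (1-indexed): [2, 3, 4, 6, 11]
XOR 0 with 2: 0 XOR 2 = 2
XOR 2 with 3: 2 XOR 3 = 1
XOR 1 with 4: 1 XOR 4 = 5
XOR 5 with 6: 5 XOR 6 = 3
XOR 3 with 11: 3 XOR 11 = 8
Nim-value = 8

8


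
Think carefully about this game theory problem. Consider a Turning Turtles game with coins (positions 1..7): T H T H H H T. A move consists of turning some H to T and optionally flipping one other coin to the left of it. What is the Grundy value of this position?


Coins: T H T H H H T
Key fact: a single head at position k behaves exactly like a Nim heap of size k (turning it to T and optionally flipping a coin at j < k corresponds to moving the heap from k to j, or to 0), and heads combine as a disjunctive sum (two heads at the same place would cancel, matching j XOR j = 0). So the Nim-value is the XOR of the 1-indexed positions of the heads.
Face-up positions (1-indexed): [2, 4, 5, 6]
XOR 0 with 2: 0 XOR 2 = 2
XOR 2 with 4: 2 XOR 4 = 6
XOR 6 with 5: 6 XOR 5 = 3
XOR 3 with 6: 3 XOR 6 = 5
Nim-value = 5

5


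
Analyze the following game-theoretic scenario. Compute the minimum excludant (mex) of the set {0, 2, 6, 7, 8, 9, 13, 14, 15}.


Set = {0, 2, 6, 7, 8, 9, 13, 14, 15}
0 is in the set.
1 is NOT in the set. This is the mex.
mex = 1

1


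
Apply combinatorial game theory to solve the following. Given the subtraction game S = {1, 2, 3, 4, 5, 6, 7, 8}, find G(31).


The subtraction set is S = {1, 2, 3, 4, 5, 6, 7, 8}.
G(k) = mex{ G(k - s) : s in S, s <= k }. We compute iteratively: G(0) = 0.
G(1) = mex({0}) = 1
G(2) = mex({0, 1}) = 2
G(3) = mex({0, 1, 2}) = 3
G(4) = mex({0, 1, 2, 3}) = 4
G(5) = mex({0, 1, 2, 3, 4}) = 5
G(6) = mex({0, 1, 2, 3, 4, 5}) = 6
G(7) = mex({0, 1, 2, 3, 4, 5, 6}) = 7
G(8) = mex({0, 1, 2, 3, 4, 5, 6, 7}) = 8
G(9) = mex({1, 2, 3, 4, 5, 6, 7, 8}) = 0
G(10) = mex({0, 2, 3, 4, 5, 6, 7, 8}) = 1
G(11) = mex({0, 1, 3, 4, 5, 6, 7, 8}) = 2
G(12) = mex({0, 1, 2, 4, 5, 6, 7, 8}) = 3
G(13) = mex({0, 1, 2, 3, 5, 6, 7, 8}) = 4
G(14) = mex({0, 1, 2, 3, 4, 6, 7, 8}) = 5
G(15) = mex({0, 1, 2, 3, 4, 5, 7, 8}) = 6
G(16) = mex({0, 1, 2, 3, 4, 5, 6, 8}) = 7
Observe that G(9)..G(16) = 0, 1, 2, 3, 4, 5, 6, 7 repeats G(0)..G(7) = 0, 1, 2, 3, 4, 5, 6, 7.
For k >= max(S) = 8, G(k) is determined by the previous 8 values G(k-8)..G(k-1); a window of 8 consecutive values has recurred shifted by 9, so by induction G(k + 9) = G(k) for all k >= 0: the sequence is periodic from the start with period 9.
One period: G(0..8) = 0, 1, 2, 3, 4, 5, 6, 7, 8.
31 mod 9 = 4, so G(31) = G(4) = 4.

4


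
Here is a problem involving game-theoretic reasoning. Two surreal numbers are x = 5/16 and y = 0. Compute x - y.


x = 5/16, y = 0
Converting to common denominator: 16
x = 5/16, y = 0/16
x - y = 5/16 - 0 = 5/16

5/16


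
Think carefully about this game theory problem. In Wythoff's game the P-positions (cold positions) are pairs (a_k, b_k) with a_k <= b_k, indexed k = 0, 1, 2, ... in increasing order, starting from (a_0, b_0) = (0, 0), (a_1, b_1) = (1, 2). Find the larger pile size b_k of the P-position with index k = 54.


By Wythoff's theorem, a_k = floor(k * phi) and b_k = floor(k * phi^2) = a_k + k, where phi = (1 + sqrt(5))/2 is the golden ratio.
phi = (1 + sqrt(5))/2 = 1.618034
phi^2 = phi + 1 = 2.618034
k = 54
k * phi^2 = 54 * 2.618034 = 141.373835
b_54 = floor(k * phi^2) = 141 (check: a_54 + k = 87 + 54 = 141)

141


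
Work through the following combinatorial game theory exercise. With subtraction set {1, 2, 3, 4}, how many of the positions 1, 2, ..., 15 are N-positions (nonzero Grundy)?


Subtraction set S = {1, 2, 3, 4}, so G(n) = n mod 5.
G(n) = 0 when n is a multiple of 5.
Multiples of 5 in [1, 15]: 3
N-positions (nonzero Grundy) = 15 - 3 = 12

12


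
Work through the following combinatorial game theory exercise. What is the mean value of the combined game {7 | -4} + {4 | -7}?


G1 = {7 | -4}, G2 = {4 | -7}
Each is a switch {a | b} with numbers a > b; its mean value is (a + b)/2, and mean value is additive over game sums: m(G1 + G2) = m(G1) + m(G2).
Mean of G1 = (7 + (-4))/2 = 3/2 = 3/2
Mean of G2 = (4 + (-7))/2 = -3/2 = -3/2
Mean of G1 + G2 = 3/2 + -3/2 = 0

0


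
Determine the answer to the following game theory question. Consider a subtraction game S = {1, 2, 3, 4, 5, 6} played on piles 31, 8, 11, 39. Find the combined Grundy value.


Subtraction set: {1, 2, 3, 4, 5, 6}
For this subtraction set, G(n) = n mod 7 (period = max + 1 = 7).
Pile 1 (size 31): G(31) = 31 mod 7 = 3
Pile 2 (size 8): G(8) = 8 mod 7 = 1
Pile 3 (size 11): G(11) = 11 mod 7 = 4
Pile 4 (size 39): G(39) = 39 mod 7 = 4
Total Grundy value = XOR of all: 3 XOR 1 XOR 4 XOR 4 = 2

2


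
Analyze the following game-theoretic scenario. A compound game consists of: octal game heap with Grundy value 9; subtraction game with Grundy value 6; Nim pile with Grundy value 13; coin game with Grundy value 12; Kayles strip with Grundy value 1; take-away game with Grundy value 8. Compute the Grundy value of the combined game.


By the Sprague-Grundy theorem, the Grundy value of a sum of games is the XOR of individual Grundy values.
octal game heap: Grundy value = 9. Running XOR: 0 XOR 9 = 9
subtraction game: Grundy value = 6. Running XOR: 9 XOR 6 = 15
Nim pile: Grundy value = 13. Running XOR: 15 XOR 13 = 2
coin game: Grundy value = 12. Running XOR: 2 XOR 12 = 14
Kayles strip: Grundy value = 1. Running XOR: 14 XOR 1 = 15
take-away game: Grundy value = 8. Running XOR: 15 XOR 8 = 7
The combined Grundy value is 7.

7


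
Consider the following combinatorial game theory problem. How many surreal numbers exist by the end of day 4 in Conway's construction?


Day 0: {|} = 0 is born. Count = 1.
Day n: the number of surreal numbers born by day n is 2^(n+1) - 1.
By day 0: 2^1 - 1 = 1
By day 1: 2^2 - 1 = 3
By day 2: 2^3 - 1 = 7
By day 3: 2^4 - 1 = 15
By day 4: 2^5 - 1 = 31
By day 4: 31 surreal numbers.

31


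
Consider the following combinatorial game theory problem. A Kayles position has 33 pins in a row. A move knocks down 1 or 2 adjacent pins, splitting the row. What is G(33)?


Kayles: a move removes 1 or 2 adjacent pins from a contiguous row.
Removing pins from a row of k leaves two independent rows (a, b) with a + b = k - 1 (one pin) or a + b = k - 2 (two pins); an end removal gives a = 0.
By Sprague-Grundy, G(k) = mex{ G(a) XOR G(b) } over all these splits. G(0) = 0.
G(1): splits (0,0):0^0=0 -> mex({0}) = 1
G(2): splits (0,1):0^1=1 (0,0):0^0=0 -> mex({0, 1}) = 2
G(3): splits (0,2):0^2=2 (1,1):1^1=0 (0,1):0^1=1 -> mex({0, 1, 2}) = 3
G(4): splits (0,3):0^3=3 (1,2):1^2=3 (0,2):0^2=2 (1,1):1^1=0 -> mex({0, 2, 3}) = 1
G(5): splits (0,4):0^1=1 (1,3):1^3=2 (2,2):2^2=0 (0,3):0^3=3 (1,2):1^2=3 -> mex({0, 1, 2, 3}) = 4
G(6) = mex({0, 1, 2, 4}) = 3
G(7) = mex({0, 1, 3, 4, 5}) = 2
G(8) = mex({0, 2, 3, 5, 6}) = 1
G(9) = mex({0, 1, 2, 3, 6, 7}) = 4
G(10) = mex({0, 1, 3, 4, 5, 7}) = 2
G(11) = mex({0, 1, 2, 3, 4, 5}) = 6
G(12) = mex({0, 1, 2, 3, 5, 6, 7}) = 4
G(13) = mex({0, 2, 3, 4, 6, 7}) = 1
G(14) = mex({0, 1, 4, 5, 6, 7}) = 2
G(15) = mex({0, 1, 2, 3, 4, 5, 6}) = 7
G(16) = mex({0, 2, 3, 5, 6, 7}) = 1
G(17) = mex({0, 1, 2, 3, 5, 6, 7}) = 4
G(18) = mex({0, 1, 2, 4, 5, 6}) = 3
G(19) = mex({0, 1, 3, 4, 5, 7}) = 2
G(20) = mex({0, 2, 3, 4, 5, 6, 7}) = 1
G(21) = mex({0, 1, 2, 3, 5, 6, 7}) = 4
G(22) = mex({0, 1, 2, 3, 4, 5, 7}) = 6
G(23) = mex({0, 1, 2, 3, 4, 5, 6}) = 7
G(24) = mex({0, 1, 2, 3, 5, 6, 7}) = 4
G(25) = mex({0, 2, 3, 4, 6, 7}) = 1
G(26) = mex({0, 1, 3, 4, 5, 6, 7}) = 2
G(27) = mex({0, 1, 2, 3, 4, 5, 6, 7}) = 8
G(28) = mex({0, 1, 2, 3, 4, 6, 7, 8}) = 5
G(29) = mex({0, 1, 2, 3, 5, 6, 7, 8, 9}) = 4
G(30) = mex({0, 1, 2, 3, 4, 5, 6, 9, 10}) = 7
G(31) = mex({0, 1, 3, 4, 5, 7, 10, 11}) = 2
G(32) = mex({0, 2, 3, 4, 5, 6, 7, 9, 11}) = 1
G(33) = mex({0, 1, 2, 3, 4, 5, 6, 7, 9, 12}) = 8
Therefore G(33) = 8.

8


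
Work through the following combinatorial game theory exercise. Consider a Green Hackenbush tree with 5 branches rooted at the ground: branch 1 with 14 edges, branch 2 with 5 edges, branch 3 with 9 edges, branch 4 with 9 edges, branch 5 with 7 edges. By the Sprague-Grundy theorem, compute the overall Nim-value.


The tree has 5 branches from the ground vertex.
In Green Hackenbush, the Nim-value of a simple path of length k is k.
Branch 1: length 14, Nim-value = 14
Branch 2: length 5, Nim-value = 5
Branch 3: length 9, Nim-value = 9
Branch 4: length 9, Nim-value = 9
Branch 5: length 7, Nim-value = 7
Total Nim-value = XOR of all branch values:
0 XOR 14 = 14
14 XOR 5 = 11
11 XOR 9 = 2
2 XOR 9 = 11
11 XOR 7 = 12
Nim-value of the tree = 12

12


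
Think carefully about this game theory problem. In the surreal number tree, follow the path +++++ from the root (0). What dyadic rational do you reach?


Sign expansion: +++++
Rule: track bounds (lo, hi), initially (-inf, +inf). On '+', the current value becomes lo and we move to the simplest number in (value, hi): value + 1 if hi = +inf, otherwise the midpoint (value + hi)/2. On '-', the current value becomes hi and we move to value - 1 if lo = -inf, otherwise the midpoint (lo + value)/2.
Start at 0.
Step 1: sign = +, move right. Bounds: (0, +inf). Value = 1
Step 2: sign = +, move right. Bounds: (1, +inf). Value = 2
Step 3: sign = +, move right. Bounds: (2, +inf). Value = 3
Step 4: sign = +, move right. Bounds: (3, +inf). Value = 4
Step 5: sign = +, move right. Bounds: (4, +inf). Value = 5
The surreal number with sign expansion +++++ is 5.

5


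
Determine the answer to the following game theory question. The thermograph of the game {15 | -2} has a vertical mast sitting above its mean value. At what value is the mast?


Game = {15 | -2}, a switch {a | b} with numbers a > b.
Its thermograph has left wall a - t and right wall b + t, which meet at t = (a - b)/2, where both equal (a + b)/2. So the mast (mean value) is at (a + b)/2.
Mean = (15 + (-2))/2 = 13/2 = 13/2

13/2


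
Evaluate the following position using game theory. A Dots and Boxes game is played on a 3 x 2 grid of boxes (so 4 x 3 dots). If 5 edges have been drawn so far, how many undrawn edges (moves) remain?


Grid: 3 x 2 boxes, i.e. 4 rows and 3 columns of dots.
Horizontal edges: (rows + 1) * cols = 4 * 2 = 8
Vertical edges: rows * (cols + 1) = 3 * 3 = 9
Total edges: 8 + 9 = 17
Edges drawn: 5
Remaining: 17 - 5 = 12

12


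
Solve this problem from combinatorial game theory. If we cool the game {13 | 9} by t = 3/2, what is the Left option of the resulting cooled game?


Original game: {13 | 9} (a switch {a | b} with a > b).
Cooling by t (for t below the temperature (a - b)/2 = 2) taxes each move by t: {a | b} cooled by t is {a - t | b + t}.
Cooling amount: t = 3/2
Cooled Left option: 13 - 3/2 = 23/2
Cooled Right option: 9 + 3/2 = 21/2
Cooled game: {23/2 | 21/2}
Left option = 23/2

23/2


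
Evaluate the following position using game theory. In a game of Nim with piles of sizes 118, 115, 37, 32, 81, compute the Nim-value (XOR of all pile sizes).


We need the XOR (exclusive or) of all pile sizes.
After XOR-ing pile 1 (size 118): 0 XOR 118 = 118
After XOR-ing pile 2 (size 115): 118 XOR 115 = 5
After XOR-ing pile 3 (size 37): 5 XOR 37 = 32
After XOR-ing pile 4 (size 32): 32 XOR 32 = 0
After XOR-ing pile 5 (size 81): 0 XOR 81 = 81
The Nim-value of this position is 81.

81


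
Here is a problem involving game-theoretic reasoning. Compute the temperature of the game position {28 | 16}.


The game is {28 | 16}, a switch {a | b} with numbers a > b.
Cooling {a | b} by t gives {a - t | b + t}, which stops being hot when a - t = b + t, i.e. at t = (a - b)/2. So the temperature of a switch is (a - b)/2.
Temperature = (Left option - Right option) / 2
= (28 - (16)) / 2
= 12 / 2
= 6

6


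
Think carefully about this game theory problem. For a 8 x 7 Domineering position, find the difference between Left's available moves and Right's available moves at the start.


Board is 8 x 7 (rows x cols).
Left (vertical) placements: (rows-1) * cols = 7 * 7 = 49
Right (horizontal) placements: rows * (cols-1) = 8 * 6 = 48
Advantage = Left - Right = 49 - 48 = 1

1


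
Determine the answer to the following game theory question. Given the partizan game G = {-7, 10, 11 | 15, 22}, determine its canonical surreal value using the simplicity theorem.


Left options: {-7, 10, 11}, max = 11
Right options: {15, 22}, min = 15
All options are numbers and max(Left) < min(Right), so by the simplicity theorem the value is the simplest (earliest-born) number strictly between 11 and 15.
Integers 12 through 14 all lie strictly between 11 and 15.
Among integers, the simplest (lowest birthday = smallest |n|; 0 is born on day 0, +-n on day n) is 12.
No non-integer in the interval can be simpler: if x is a non-integer in the interval, then floor(x) or ceil(x) also lies in the interval (the interval contains an integer), and both are proper prefixes of x's sign expansion, i.e. born earlier. So the game value is 12.
Game value = 12

12


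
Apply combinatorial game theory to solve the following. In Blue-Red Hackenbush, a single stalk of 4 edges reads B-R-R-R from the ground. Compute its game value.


Edges (from ground): B-R-R-R
By Berlekamp's sign-expansion rule, a Blue-Red Hackenbush stalk has the value of the surreal number whose sign sequence is the edge sequence with B -> + and R -> -.
Sign sequence: +---
Trace the sign expansion in the surreal number tree, starting from 0:
Edge 1: B (sign +) -> bounds (0, +inf), value = 1
Edge 2: R (sign -) -> bounds (0, 1), value = 1/2
Edge 3: R (sign -) -> bounds (0, 1/2), value = 1/4
Edge 4: R (sign -) -> bounds (0, 1/4), value = 1/8
Game value = 1/8

1/8


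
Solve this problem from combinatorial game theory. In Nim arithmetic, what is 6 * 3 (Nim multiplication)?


Nim multiplication is bilinear over XOR: (u XOR v) * w = (u*w) XOR (v*w).
So we split each operand into its bit components and XOR the pairwise Nim products.
6 = 2 + 4 (as XOR of powers of 2).
3 = 1 + 2 (as XOR of powers of 2).
Using the standard Nim-product table on single bits:
  2*2 = 3,   2*4 = 8,   2*8 = 12,
  4*4 = 6,   4*8 = 11,  8*8 = 13,
and  1*x = x (identity), k*l = l*k (commutative).
Pairwise Nim products:
  2 * 1 = 2
  2 * 2 = 3
  4 * 1 = 4
  4 * 2 = 8
XOR them: 2 XOR 3 XOR 4 XOR 8 = 13.
Result: 6 * 3 = 13 (in Nim).

13


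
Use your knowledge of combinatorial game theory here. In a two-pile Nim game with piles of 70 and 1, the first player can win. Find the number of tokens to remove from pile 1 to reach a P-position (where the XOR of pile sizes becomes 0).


Piles: 70 and 1
Current XOR: 70 XOR 1 = 71 (non-zero, so this is an N-position).
To make the XOR zero, we need to find a move that balances the piles.
For pile 1 (size 70): target = 70 XOR 71 = 1
We reduce pile 1 from 70 to 1.
Tokens removed: 70 - 1 = 69
Verification: 1 XOR 1 = 0

69


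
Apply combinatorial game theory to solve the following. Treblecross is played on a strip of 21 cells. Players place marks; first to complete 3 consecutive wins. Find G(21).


Treblecross: place X on empty cells; 3-in-a-row wins.
Playing within two cells of an existing X lets the opponent win at once, so sensible play treats the cells i-2..i+2 around each X as dead. The player left with no safe cell loses, so this is a normal-play take-away game on strips of safe cells.
Placing X at cell i (0-indexed) of a strip of k safe cells leaves independent strips of sizes max(0, i-2) and max(0, k-i-3). Hence G(k) = mex{ G(max(0,i-2)) XOR G(max(0,k-i-3)) : 0 <= i < k }, with G(0) = 0.
G(1): splits (0,0):0^0=0 -> mex({0}) = 1
G(2): splits (0,0):0^0=0 -> mex({0}) = 1
G(3): splits (0,0):0^0=0 -> mex({0}) = 1
G(4): splits (0,1):0^1=1 (0,0):0^0=0 -> mex({0, 1}) = 2
G(5): splits (0,2):0^1=1 (0,1):0^1=1 (0,0):0^0=0 -> mex({0, 1}) = 2
G(6) = mex({1}) = 0
G(7) = mex({0, 1, 2}) = 3
G(8) = mex({0, 1, 2}) = 3
G(9) = mex({0, 2}) = 1
G(10) = mex({0, 2, 3}) = 1
G(11) = mex({0, 3}) = 1
G(12) = mex({1, 3}) = 0
G(13) = mex({0, 1, 2, 3}) = 4
G(14) = mex({0, 1, 2}) = 3
G(15) = mex({0, 1, 2}) = 3
G(16) = mex({0, 1, 2, 4}) = 3
G(17) = mex({0, 1, 3, 4}) = 2
G(18) = mex({0, 1, 3, 4}) = 2
G(19) = mex({0, 1, 3, 5}) = 2
G(20) = mex({0, 1, 2, 3, 5}) = 4
G(21) = mex({0, 1, 2, 3, 5}) = 4
Therefore G(21) = 4.

4


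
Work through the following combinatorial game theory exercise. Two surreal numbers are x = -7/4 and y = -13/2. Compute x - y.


x = -7/4, y = -13/2
Converting to common denominator: 4
x = -7/4, y = -26/4
x - y = -7/4 - -13/2 = 19/4

19/4


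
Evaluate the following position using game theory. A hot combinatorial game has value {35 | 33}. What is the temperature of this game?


The game is {35 | 33}, a switch {a | b} with numbers a > b.
Cooling {a | b} by t gives {a - t | b + t}, which stops being hot when a - t = b + t, i.e. at t = (a - b)/2. So the temperature of a switch is (a - b)/2.
Temperature = (Left option - Right option) / 2
= (35 - (33)) / 2
= 2 / 2
= 1

1


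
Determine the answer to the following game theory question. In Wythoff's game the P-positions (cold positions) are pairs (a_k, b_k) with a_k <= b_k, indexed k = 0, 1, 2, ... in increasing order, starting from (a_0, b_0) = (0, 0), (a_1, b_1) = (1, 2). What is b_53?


By Wythoff's theorem, a_k = floor(k * phi) and b_k = floor(k * phi^2) = a_k + k, where phi = (1 + sqrt(5))/2 is the golden ratio.
phi = (1 + sqrt(5))/2 = 1.618034
phi^2 = phi + 1 = 2.618034
k = 53
k * phi^2 = 53 * 2.618034 = 138.755801
b_53 = floor(k * phi^2) = 138 (check: a_53 + k = 85 + 53 = 138)

138


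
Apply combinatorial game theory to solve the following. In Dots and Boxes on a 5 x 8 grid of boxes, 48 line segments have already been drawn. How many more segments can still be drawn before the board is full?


Grid: 5 x 8 boxes, i.e. 6 rows and 9 columns of dots.
Horizontal edges: (rows + 1) * cols = 6 * 8 = 48
Vertical edges: rows * (cols + 1) = 5 * 9 = 45
Total edges: 48 + 45 = 93
Edges drawn: 48
Remaining: 93 - 48 = 45

45


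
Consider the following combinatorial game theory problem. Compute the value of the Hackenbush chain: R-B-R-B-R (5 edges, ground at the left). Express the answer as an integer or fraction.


Edges (from ground): R-B-R-B-R
By Berlekamp's sign-expansion rule, a Blue-Red Hackenbush stalk has the value of the surreal number whose sign sequence is the edge sequence with B -> + and R -> -.
Sign sequence: -+-+-
Trace the sign expansion in the surreal number tree, starting from 0:
Edge 1: R (sign -) -> bounds (-inf, 0), value = -1
Edge 2: B (sign +) -> bounds (-1, 0), value = -1/2
Edge 3: R (sign -) -> bounds (-1, -1/2), value = -3/4
Edge 4: B (sign +) -> bounds (-3/4, -1/2), value = -5/8
Edge 5: R (sign -) -> bounds (-3/4, -5/8), value = -11/16
Game value = -11/16

-11/16


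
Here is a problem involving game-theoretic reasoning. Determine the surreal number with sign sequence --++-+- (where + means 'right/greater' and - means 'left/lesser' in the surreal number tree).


Sign expansion: --++-+-
Rule: track bounds (lo, hi), initially (-inf, +inf). On '+', the current value becomes lo and we move to the simplest number in (value, hi): value + 1 if hi = +inf, otherwise the midpoint (value + hi)/2. On '-', the current value becomes hi and we move to value - 1 if lo = -inf, otherwise the midpoint (lo + value)/2.
Start at 0.
Step 1: sign = -, move left. Bounds: (-inf, 0). Value = -1
Step 2: sign = -, move left. Bounds: (-inf, -1). Value = -2
Step 3: sign = +, move right. Bounds: (-2, -1). Value = -3/2
Step 4: sign = +, move right. Bounds: (-3/2, -1). Value = -5/4
Step 5: sign = -, move left. Bounds: (-3/2, -5/4). Value = -11/8
Step 6: sign = +, move right. Bounds: (-11/8, -5/4). Value = -21/16
Step 7: sign = -, move left. Bounds: (-11/8, -21/16). Value = -43/32
The surreal number with sign expansion --++-+- is -43/32.

-43/32


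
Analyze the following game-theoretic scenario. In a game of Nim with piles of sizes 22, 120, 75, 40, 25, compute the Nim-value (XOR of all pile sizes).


We need the XOR (exclusive or) of all pile sizes.
After XOR-ing pile 1 (size 22): 0 XOR 22 = 22
After XOR-ing pile 2 (size 120): 22 XOR 120 = 110
After XOR-ing pile 3 (size 75): 110 XOR 75 = 37
After XOR-ing pile 4 (size 40): 37 XOR 40 = 13
After XOR-ing pile 5 (size 25): 13 XOR 25 = 20
The Nim-value of this position is 20.

20


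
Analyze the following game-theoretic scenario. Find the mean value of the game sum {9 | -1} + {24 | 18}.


G1 = {9 | -1}, G2 = {24 | 18}
Each is a switch {a | b} with numbers a > b; its mean value is (a + b)/2, and mean value is additive over game sums: m(G1 + G2) = m(G1) + m(G2).
Mean of G1 = (9 + (-1))/2 = 8/2 = 4
Mean of G2 = (24 + (18))/2 = 42/2 = 21
Mean of G1 + G2 = 4 + 21 = 25

25


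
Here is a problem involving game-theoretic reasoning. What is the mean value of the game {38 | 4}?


Game = {38 | 4}, a switch {a | b} with numbers a > b.
Its thermograph has left wall a - t and right wall b + t, which meet at t = (a - b)/2, where both equal (a + b)/2. So the mast (mean value) is at (a + b)/2.
Mean = (38 + (4))/2 = 42/2 = 21

21


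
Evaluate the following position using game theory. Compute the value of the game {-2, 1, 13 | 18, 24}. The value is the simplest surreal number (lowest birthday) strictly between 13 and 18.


Left options: {-2, 1, 13}, max = 13
Right options: {18, 24}, min = 18
All options are numbers and max(Left) < min(Right), so by the simplicity theorem the value is the simplest (earliest-born) number strictly between 13 and 18.
Integers 14 through 17 all lie strictly between 13 and 18.
Among integers, the simplest (lowest birthday = smallest |n|; 0 is born on day 0, +-n on day n) is 14.
No non-integer in the interval can be simpler: if x is a non-integer in the interval, then floor(x) or ceil(x) also lies in the interval (the interval contains an integer), and both are proper prefixes of x's sign expansion, i.e. born earlier. So the game value is 14.
Game value = 14

14


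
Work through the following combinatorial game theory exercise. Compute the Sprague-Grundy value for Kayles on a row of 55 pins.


Kayles: a move removes 1 or 2 adjacent pins from a contiguous row.
Removing pins from a row of k leaves two independent rows (a, b) with a + b = k - 1 (one pin) or a + b = k - 2 (two pins); an end removal gives a = 0.
By Sprague-Grundy, G(k) = mex{ G(a) XOR G(b) } over all these splits. G(0) = 0.
G(1): splits (0,0):0^0=0 -> mex({0}) = 1
G(2): splits (0,1):0^1=1 (0,0):0^0=0 -> mex({0, 1}) = 2
G(3): splits (0,2):0^2=2 (1,1):1^1=0 (0,1):0^1=1 -> mex({0, 1, 2}) = 3
G(4): splits (0,3):0^3=3 (1,2):1^2=3 (0,2):0^2=2 (1,1):1^1=0 -> mex({0, 2, 3}) = 1
G(5): splits (0,4):0^1=1 (1,3):1^3=2 (2,2):2^2=0 (0,3):0^3=3 (1,2):1^2=3 -> mex({0, 1, 2, 3}) = 4
G(6) = mex({0, 1, 2, 4}) = 3
G(7) = mex({0, 1, 3, 4, 5}) = 2
G(8) = mex({0, 2, 3, 5, 6}) = 1
G(9) = mex({0, 1, 2, 3, 6, 7}) = 4
G(10) = mex({0, 1, 3, 4, 5, 7}) = 2
G(11) = mex({0, 1, 2, 3, 4, 5}) = 6
G(12) = mex({0, 1, 2, 3, 5, 6, 7}) = 4
G(13) = mex({0, 2, 3, 4, 6, 7}) = 1
G(14) = mex({0, 1, 4, 5, 6, 7}) = 2
G(15) = mex({0, 1, 2, 3, 4, 5, 6}) = 7
G(16) = mex({0, 2, 3, 5, 6, 7}) = 1
G(17) = mex({0, 1, 2, 3, 5, 6, 7}) = 4
G(18) = mex({0, 1, 2, 4, 5, 6}) = 3
G(19) = mex({0, 1, 3, 4, 5, 7}) = 2
G(20) = mex({0, 2, 3, 4, 5, 6, 7}) = 1
G(21) = mex({0, 1, 2, 3, 5, 6, 7}) = 4
G(22) = mex({0, 1, 2, 3, 4, 5, 7}) = 6
G(23) = mex({0, 1, 2, 3, 4, 5, 6}) = 7
G(24) = mex({0, 1, 2, 3, 5, 6, 7}) = 4
G(25) = mex({0, 2, 3, 4, 6, 7}) = 1
G(26) = mex({0, 1, 3, 4, 5, 6, 7}) = 2
G(27) = mex({0, 1, 2, 3, 4, 5, 6, 7}) = 8
G(28) = mex({0, 1, 2, 3, 4, 6, 7, 8}) = 5
G(29) = mex({0, 1, 2, 3, 5, 6, 7, 8, 9}) = 4
G(30) = mex({0, 1, 2, 3, 4, 5, 6, 9, 10}) = 7
G(31) = mex({0, 1, 3, 4, 5, 7, 10, 11}) = 2
G(32) = mex({0, 2, 3, 4, 5, 6, 7, 9, 11}) = 1
G(33) = mex({0, 1, 2, 3, 4, 5, 6, 7, 9, 12}) = 8
G(34) = mex({0, 1, 2, 3, 4, 5, 7, 8, 11, 12}) = 6
G(35) = mex({0, 1, 2, 3, 4, 5, 6, 8, 9, 10, 11}) = 7
G(36) = mex({0, 1, 2, 3, 5, 6, 7, 9, 10}) = 4
G(37) = mex({0, 2, 3, 4, 6, 7, 9, 10, 11, 12}) = 1
G(38) = mex({0, 1, 3, 4, 5, 6, 7, 9, 10, 11, 12}) = 2
G(39) = mex({0, 1, 2, 4, 5, 6, 7, 9, 10, 12, 14}) = 3
G(40) = mex({0, 2, 3, 4, 6, 7, 11, 12, 14}) = 1
G(41) = mex({0, 1, 2, 3, 5, 6, 7, 9, 10, 11, 12}) = 4
G(42) = mex({0, 1, 2, 3, 4, 5, 6, 9, 10}) = 7
G(43) = mex({0, 1, 3, 4, 5, 7, 9, 10, 12, 15}) = 2
G(44) = mex({0, 2, 3, 4, 5, 6, 7, 9, 10, 12, 15}) = 1
G(45) = mex({0, 1, 2, 3, 4, 5, 6, 7, 9, 10, 12, 14}) = 8
G(46) = mex({0, 1, 3, 4, 5, 7, 8, 11, 12, 14}) = 2
G(47) = mex({0, 1, 2, 3, 4, 5, 6, 8, 9, 10, 11, 12}) = 7
G(48) = mex({0, 1, 2, 3, 5, 6, 7, 9, 10}) = 4
G(49) = mex({0, 2, 3, 4, 6, 7, 9, 10, 11, 12, 15}) = 1
G(50) = mex({0, 1, 4, 5, 6, 7, 9, 11, 12, 14, 15}) = 2
G(51) = mex({0, 1, 2, 3, 4, 5, 6, 7, 9, 12, 14, 15}) = 8
G(52) = mex({0, 2, 3, 4, 5, 6, 7, 8, 11, 12, 15}) = 1
G(53) = mex({0, 1, 2, 3, 5, 6, 7, 8, 9, 10, 11, 12}) = 4
G(54) = mex({0, 1, 2, 3, 4, 5, 6, 9, 10}) = 7
G(55) = mex({0, 1, 3, 4, 5, 7, 9, 10, 11, 12}) = 2
Therefore G(55) = 2.

2


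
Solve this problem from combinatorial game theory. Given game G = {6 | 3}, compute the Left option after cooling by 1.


Original game: {6 | 3} (a switch {a | b} with a > b).
Cooling by t (for t below the temperature (a - b)/2 = 3/2) taxes each move by t: {a | b} cooled by t is {a - t | b + t}.
Cooling amount: t = 1
Cooled Left option: 6 - 1 = 5
Cooled Right option: 3 + 1 = 4
Cooled game: {5 | 4}
Left option = 5

5


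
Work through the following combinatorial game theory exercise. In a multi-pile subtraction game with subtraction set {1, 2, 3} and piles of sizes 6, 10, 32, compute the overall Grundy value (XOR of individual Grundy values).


Subtraction set: {1, 2, 3}
For this subtraction set, G(n) = n mod 4 (period = max + 1 = 4).
Pile 1 (size 6): G(6) = 6 mod 4 = 2
Pile 2 (size 10): G(10) = 10 mod 4 = 2
Pile 3 (size 32): G(32) = 32 mod 4 = 0
Total Grundy value = XOR of all: 2 XOR 2 XOR 0 = 0

0


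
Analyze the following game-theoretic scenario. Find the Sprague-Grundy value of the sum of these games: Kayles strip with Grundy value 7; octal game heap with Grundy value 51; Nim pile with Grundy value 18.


By the Sprague-Grundy theorem, the Grundy value of a sum of games is the XOR of individual Grundy values.
Kayles strip: Grundy value = 7. Running XOR: 0 XOR 7 = 7
octal game heap: Grundy value = 51. Running XOR: 7 XOR 51 = 52
Nim pile: Grundy value = 18. Running XOR: 52 XOR 18 = 38
The combined Grundy value is 38.

38


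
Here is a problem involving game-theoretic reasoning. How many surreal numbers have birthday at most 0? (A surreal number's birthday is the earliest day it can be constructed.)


Day 0: {|} = 0 is born. Count = 1.
Day n: the number of surreal numbers born by day n is 2^(n+1) - 1.
By day 0: 2^1 - 1 = 1
By day 0: 1 surreal numbers.

1


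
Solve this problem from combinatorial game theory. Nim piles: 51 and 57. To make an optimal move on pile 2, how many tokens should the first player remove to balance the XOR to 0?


Piles: 51 and 57
Current XOR: 51 XOR 57 = 10 (non-zero, so this is an N-position).
To make the XOR zero, we need to find a move that balances the piles.
For pile 2 (size 57): target = 57 XOR 10 = 51
We reduce pile 2 from 57 to 51.
Tokens removed: 57 - 51 = 6
Verification: 51 XOR 51 = 0

6


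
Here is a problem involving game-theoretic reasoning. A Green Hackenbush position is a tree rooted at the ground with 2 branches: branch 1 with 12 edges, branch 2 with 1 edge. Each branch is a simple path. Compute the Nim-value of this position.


The tree has 2 branches from the ground vertex.
In Green Hackenbush, the Nim-value of a simple path of length k is k.
Branch 1: length 12, Nim-value = 12
Branch 2: length 1, Nim-value = 1
Total Nim-value = XOR of all branch values:
0 XOR 12 = 12
12 XOR 1 = 13
Nim-value of the tree = 13

13


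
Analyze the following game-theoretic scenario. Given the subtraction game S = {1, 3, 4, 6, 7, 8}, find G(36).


The subtraction set is S = {1, 3, 4, 6, 7, 8}.
G(k) = mex{ G(k - s) : s in S, s <= k }. We compute iteratively: G(0) = 0.
G(1) = mex({0}) = 1
G(2) = mex({1}) = 0
G(3) = mex({0}) = 1
G(4) = mex({0, 1}) = 2
G(5) = mex({0, 1, 2}) = 3
G(6) = mex({0, 1, 3}) = 2
G(7) = mex({0, 1, 2}) = 3
G(8) = mex({0, 1, 2, 3}) = 4
G(9) = mex({0, 1, 2, 3, 4}) = 5
G(10) = mex({0, 1, 2, 3, 5}) = 4
G(11) = mex({1, 2, 3, 4}) = 0
G(12) = mex({0, 2, 3, 4, 5}) = 1
G(13) = mex({1, 2, 3, 4, 5}) = 0
G(14) = mex({0, 2, 3, 4}) = 1
G(15) = mex({0, 1, 3, 4, 5}) = 2
G(16) = mex({0, 1, 2, 4, 5}) = 3
G(17) = mex({0, 1, 3, 4, 5}) = 2
G(18) = mex({0, 1, 2, 4}) = 3
Observe that G(11)..G(18) = 0, 1, 0, 1, 2, 3, 2, 3 repeats G(0)..G(7) = 0, 1, 0, 1, 2, 3, 2, 3.
For k >= max(S) = 8, G(k) is determined by the previous 8 values G(k-8)..G(k-1); a window of 8 consecutive values has recurred shifted by 11, so by induction G(k + 11) = G(k) for all k >= 0: the sequence is periodic from the start with period 11.
One period: G(0..10) = 0, 1, 0, 1, 2, 3, 2, 3, 4, 5, 4.
36 mod 11 = 3, so G(36) = G(3) = 1.

1


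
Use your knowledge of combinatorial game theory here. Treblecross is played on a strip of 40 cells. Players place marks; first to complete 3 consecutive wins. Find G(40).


Treblecross: place X on empty cells; 3-in-a-row wins.
Playing within two cells of an existing X lets the opponent win at once, so sensible play treats the cells i-2..i+2 around each X as dead. The player left with no safe cell loses, so this is a normal-play take-away game on strips of safe cells.
Placing X at cell i (0-indexed) of a strip of k safe cells leaves independent strips of sizes max(0, i-2) and max(0, k-i-3). Hence G(k) = mex{ G(max(0,i-2)) XOR G(max(0,k-i-3)) : 0 <= i < k }, with G(0) = 0.
G(1): splits (0,0):0^0=0 -> mex({0}) = 1
G(2): splits (0,0):0^0=0 -> mex({0}) = 1
G(3): splits (0,0):0^0=0 -> mex({0}) = 1
G(4): splits (0,1):0^1=1 (0,0):0^0=0 -> mex({0, 1}) = 2
G(5): splits (0,2):0^1=1 (0,1):0^1=1 (0,0):0^0=0 -> mex({0, 1}) = 2
G(6) = mex({1}) = 0
G(7) = mex({0, 1, 2}) = 3
G(8) = mex({0, 1, 2}) = 3
G(9) = mex({0, 2}) = 1
G(10) = mex({0, 2, 3}) = 1
G(11) = mex({0, 3}) = 1
G(12) = mex({1, 3}) = 0
G(13) = mex({0, 1, 2, 3}) = 4
G(14) = mex({0, 1, 2}) = 3
G(15) = mex({0, 1, 2}) = 3
G(16) = mex({0, 1, 2, 4}) = 3
G(17) = mex({0, 1, 3, 4}) = 2
G(18) = mex({0, 1, 3, 4}) = 2
G(19) = mex({0, 1, 3, 5}) = 2
G(20) = mex({0, 1, 2, 3, 5}) = 4
G(21) = mex({0, 1, 2, 3, 5}) = 4
G(22) = mex({1, 2, 6}) = 0
G(23) = mex({0, 1, 2, 3, 4, 6}) = 5
G(24) = mex({0, 1, 2, 3, 4}) = 5
G(25) = mex({0, 1, 3, 4, 7}) = 2
G(26) = mex({0, 1, 3, 4, 5, 7}) = 2
G(27) = mex({0, 1, 3, 5}) = 2
G(28) = mex({0, 1, 2, 5}) = 3
G(29) = mex({0, 1, 2, 4, 5, 6}) = 3
G(30) = mex({1, 2, 4, 6}) = 0
G(31) = mex({0, 1, 2, 3, 4, 6}) = 5
G(32) = mex({1, 2, 3, 4, 7}) = 0
G(33) = mex({0, 3, 7}) = 1
G(34) = mex({0, 2, 3, 5, 7}) = 1
G(35) = mex({0, 2, 3, 5, 6}) = 1
G(36) = mex({0, 1, 2, 5, 6}) = 3
G(37) = mex({0, 1, 2, 4, 5, 6}) = 3
G(38) = mex({0, 1, 2, 4}) = 3
G(39) = mex({0, 1, 2, 3, 4, 7}) = 5
G(40) = mex({0, 1, 2, 3, 4, 5, 7}) = 6
Therefore G(40) = 6.

6


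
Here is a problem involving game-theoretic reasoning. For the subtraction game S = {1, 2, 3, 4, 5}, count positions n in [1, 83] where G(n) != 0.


Subtraction set S = {1, 2, 3, 4, 5}, so G(n) = n mod 6.
G(n) = 0 when n is a multiple of 6.
Multiples of 6 in [1, 83]: 13
N-positions (nonzero Grundy) = 83 - 13 = 70

70


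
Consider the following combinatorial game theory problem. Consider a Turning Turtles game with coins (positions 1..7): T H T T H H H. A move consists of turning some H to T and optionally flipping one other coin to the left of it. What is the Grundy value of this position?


Coins: T H T T H H H
Key fact: a single head at position k behaves exactly like a Nim heap of size k (turning it to T and optionally flipping a coin at j < k corresponds to moving the heap from k to j, or to 0), and heads combine as a disjunctive sum (two heads at the same place would cancel, matching j XOR j = 0). So the Nim-value is the XOR of the 1-indexed positions of the heads.
Face-up positions (1-indexed): [2, 5, 6, 7]
XOR 0 with 2: 0 XOR 2 = 2
XOR 2 with 5: 2 XOR 5 = 7
XOR 7 with 6: 7 XOR 6 = 1
XOR 1 with 7: 1 XOR 7 = 6
Nim-value = 6

6


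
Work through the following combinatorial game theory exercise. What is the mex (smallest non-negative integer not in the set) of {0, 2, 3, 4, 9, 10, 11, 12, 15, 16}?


Set = {0, 2, 3, 4, 9, 10, 11, 12, 15, 16}
0 is in the set.
1 is NOT in the set. This is the mex.
mex = 1

1


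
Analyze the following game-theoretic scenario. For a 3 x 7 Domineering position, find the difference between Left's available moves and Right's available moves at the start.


Board is 3 x 7 (rows x cols).
Left (vertical) placements: (rows-1) * cols = 2 * 7 = 14
Right (horizontal) placements: rows * (cols-1) = 3 * 6 = 18
Advantage = Left - Right = 14 - 18 = -4

-4


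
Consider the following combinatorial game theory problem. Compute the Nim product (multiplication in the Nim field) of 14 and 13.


Nim multiplication is bilinear over XOR: (u XOR v) * w = (u*w) XOR (v*w).
So we split each operand into its bit components and XOR the pairwise Nim products.
14 = 2 + 4 + 8 (as XOR of powers of 2).
13 = 1 + 4 + 8 (as XOR of powers of 2).
Using the standard Nim-product table on single bits:
  2*2 = 3,   2*4 = 8,   2*8 = 12,
  4*4 = 6,   4*8 = 11,  8*8 = 13,
and  1*x = x (identity), k*l = l*k (commutative).
Pairwise Nim products:
  2 * 1 = 2
  2 * 4 = 8
  2 * 8 = 12
  4 * 1 = 4
  4 * 4 = 6
  4 * 8 = 11
  8 * 1 = 8
  8 * 4 = 11
  8 * 8 = 13
XOR them: 2 XOR 8 XOR 12 XOR 4 XOR 6 XOR 11 XOR 8 XOR 11 XOR 13 = 1.
Result: 14 * 13 = 1 (in Nim).

1


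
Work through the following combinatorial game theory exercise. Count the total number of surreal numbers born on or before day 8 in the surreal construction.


Day 0: {|} = 0 is born. Count = 1.
Day n: the number of surreal numbers born by day n is 2^(n+1) - 1.
By day 0: 2^1 - 1 = 1
By day 1: 2^2 - 1 = 3
By day 2: 2^3 - 1 = 7
By day 3: 2^4 - 1 = 15
By day 4: 2^5 - 1 = 31
By day 5: 2^6 - 1 = 63
By day 6: 2^7 - 1 = 127
By day 7: 2^8 - 1 = 255
By day 8: 2^9 - 1 = 511
By day 8: 511 surreal numbers.

511
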